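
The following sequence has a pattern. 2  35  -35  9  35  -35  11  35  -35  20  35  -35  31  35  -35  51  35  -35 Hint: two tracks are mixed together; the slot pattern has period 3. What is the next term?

82

Positions follow the repeating pattern ABB; grouping by letter gives 2 tracks.
Stream A is 2, 9, 11, 20, 31, 51, which is Fibonacci-style (each term is the sum of the two before it).
Stream B is 35, -35, 35, -35, 35, -35, 35, -35, 35, -35, 35, -35, which is alternating ±35.
Position 19 → stream A, term 7 = 82.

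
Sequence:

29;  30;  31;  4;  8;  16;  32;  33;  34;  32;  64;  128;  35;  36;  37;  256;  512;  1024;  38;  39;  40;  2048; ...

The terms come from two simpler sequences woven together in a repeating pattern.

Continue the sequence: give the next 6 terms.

4096, 8192, 41, 42, 43, 16384

Positions follow the repeating pattern AAABBB; grouping by letter gives 2 tracks.
Stream A: 29, 30, 31, 32, 33, 34, 35, 36, 37, 38, 39, 40 — linear: a_n = 28 + n.
Stream B: 4, 8, 16, 32, 64, 128, 256, 512, 1024, 2048 — successive powers of 2.
The 23rd slot belongs to stream B; its 11th term is 4096.
The 24th slot belongs to stream B; its 12th term is 8192.
The 25th slot belongs to stream A; its 13th term is 41.
The 26th slot belongs to stream A; its 14th term is 42.
Position 27 falls in stream A as its term 15, giving 43.
Position 28 falls in stream B as its term 13, giving 16384.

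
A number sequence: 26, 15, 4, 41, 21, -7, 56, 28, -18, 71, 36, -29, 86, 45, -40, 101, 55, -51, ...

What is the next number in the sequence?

116

Split by position mod 3: positions 1, 4, 7, … form one track, and each other residue class forms its own.
Track A: 26, 41, 56, 71, 86, 101. Arithmetic with common difference +15.
Track B: 15, 21, 28, 36, 45, 55. Triangular numbers n(n+1)/2 for n = 5, 6, ….
Track C: 4, -7, -18, -29, -40, -51. Subtracting 11 each time.
Position 19 → track A, term 7 = 116.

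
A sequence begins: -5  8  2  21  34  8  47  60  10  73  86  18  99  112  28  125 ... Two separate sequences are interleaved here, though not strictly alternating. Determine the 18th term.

46

Reading positions in blocks of 3 reveals the pattern AAB — 2 tracks woven together.
Subsequence A is -5, 8, 21, 34, 47, 60, 73, 86, 99, 112, 125, which is linear: a_n = -18 + 13·n.
Subsequence B is 2, 8, 10, 18, 28, which is each term equals the sum of the previous two.
Position 18 → subsequence B, term 6 = 46.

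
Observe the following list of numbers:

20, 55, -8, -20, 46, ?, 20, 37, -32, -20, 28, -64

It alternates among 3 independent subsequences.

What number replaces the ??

Read the sequence 3 terms at a time; column i is its own pattern.
Track A: 20, -20, 20, -20 — the oscillation 20·(−1)^(n+1).
Track B: 55, 46, 37, 28 — subtracting 9 each time.
Track C: -8, ?, -32, -64 — geometric with ratio 2.
The gap is track C's term 2; the rule gives -16.

-16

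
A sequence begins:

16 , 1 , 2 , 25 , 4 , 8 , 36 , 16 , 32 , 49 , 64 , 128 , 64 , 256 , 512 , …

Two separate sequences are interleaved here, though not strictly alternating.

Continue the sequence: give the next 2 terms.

The slot pattern repeats as ABB (period 3), so there are 2 interleaved tracks.
Stream A = 16, 25, 36, 49, 64: the squares 4², 5², 6², ….
Stream B = 1, 2, 4, 8, 16, 32, 64, 128, 256, 512: powers 2^0, 2^1, 2^2, ….
Position 16 falls in stream A as its term 6, giving 81.
The 17th slot belongs to stream B; its 11th term is 1024.

81, 1024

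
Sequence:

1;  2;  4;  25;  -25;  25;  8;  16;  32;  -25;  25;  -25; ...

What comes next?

The slot pattern repeats as AAABBB (period 6), so there are 2 interleaved tracks.
Stream A: 1, 2, 4, 8, 16, 32 (powers of 2).
Stream B: 25, -25, 25, -25, 25, -25 (the oscillation 25·(−1)^(n+1)).
The 13th slot belongs to stream A; its 7th term is 64.

64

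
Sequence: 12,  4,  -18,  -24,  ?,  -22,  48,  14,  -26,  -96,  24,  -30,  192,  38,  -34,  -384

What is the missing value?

Split by position mod 3 into 3 tracks.
Track A is 12, -24, 48, -96, 192, -384, which is a geometric progression (common ratio -2).
Track B is 4, ?, 14, 24, 38, which is a Fibonacci-like recurrence a_n = a_{n-1} + a_{n-2}.
Track C is -18, -22, -26, -30, -34, which is linear: a_n = -14 − 4·n.
The gap is track B's term 2; the rule gives 10.

10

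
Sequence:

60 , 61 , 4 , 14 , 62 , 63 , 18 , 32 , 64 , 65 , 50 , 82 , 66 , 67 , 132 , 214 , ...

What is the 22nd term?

Positions follow the repeating pattern AABB; grouping by letter gives 2 tracks.
Stream A: 60, 61, 62, 63, 64, 65, 66, 67 (arithmetic with common difference +1).
Stream B: 4, 14, 18, 32, 50, 82, 132, 214 (a Fibonacci-like recurrence a_n = a_{n-1} + a_{n-2}).
Position 22 falls in stream A as its term 12, giving 71.

71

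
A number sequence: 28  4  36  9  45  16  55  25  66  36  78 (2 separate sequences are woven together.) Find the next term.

Taking every 2nd term gives 2 separate tracks.
Stream A: 28, 36, 45, 55, 66, 78. Triangular numbers starting at T_7.
Stream B: 4, 9, 16, 25, 36. The squares 2², 3², 4², ….
Term 12 comes from stream B (its 6th entry): 49.

49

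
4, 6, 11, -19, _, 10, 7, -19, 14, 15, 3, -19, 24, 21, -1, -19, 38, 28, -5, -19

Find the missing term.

10

Split by position mod 4 into 4 tracks.
Track A: 4, ?, 14, 24, 38 — a Fibonacci-like recurrence a_n = a_{n-1} + a_{n-2}.
Track B: 6, 10, 15, 21, 28 — triangular numbers starting at T_3.
Track C: 11, 7, 3, -1, -5 — subtracting 4 each time.
Track D: -19, -19, -19, -19, -19 — the constant sequence -19.
Track A's pattern makes the blank 10.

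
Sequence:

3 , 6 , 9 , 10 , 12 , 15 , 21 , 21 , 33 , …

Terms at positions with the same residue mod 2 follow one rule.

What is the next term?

The terms cycle through 2 interleaved subsequences.
Track A: 3, 9, 12, 21, 33 (Fibonacci-style (each term is the sum of the two before it)).
Track B: 6, 10, 15, 21 (triangular numbers n(n+1)/2 for n = 3, 4, …).
Position 10 → track B, term 5 = 28.

28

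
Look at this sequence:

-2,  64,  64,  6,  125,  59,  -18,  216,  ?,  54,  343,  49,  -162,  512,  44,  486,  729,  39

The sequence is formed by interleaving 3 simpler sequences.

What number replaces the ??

54

Split by position mod 3: positions 1, 4, 7, … form one track, and each other residue class forms its own.
Stream A = -2, 6, -18, 54, -162, 486: a geometric progression (common ratio -3).
Stream B = 64, 125, 216, 343, 512, 729: consecutive cubes n³ from n = 4.
Stream C = 64, 59, ?, 49, 44, 39: arithmetic, step −5.
So the missing entry in stream C is 54.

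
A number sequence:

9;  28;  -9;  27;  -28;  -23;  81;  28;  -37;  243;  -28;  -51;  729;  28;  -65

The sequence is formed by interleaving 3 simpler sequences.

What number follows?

Taking every 3rd term gives 3 separate tracks.
Stream A: 9, 27, 81, 243, 729. Successive powers of 3.
Stream B: 28, -28, 28, -28, 28. Alternating ±28.
Stream C: -9, -23, -37, -51, -65. Linear: a_n = 5 − 14·n.
Position 16 → stream A, term 6 = 2187.

2187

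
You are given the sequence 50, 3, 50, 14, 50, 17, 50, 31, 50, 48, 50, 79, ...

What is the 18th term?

333

Positions 1, 3, 5, … form one subsequence and positions 2, 4, 6, … form another.
Track A: 50, 50, 50, 50, 50, 50. The constant sequence 50.
Track B: 3, 14, 17, 31, 48, 79. Fibonacci-style (each term is the sum of the two before it).
Position 18 → track B, term 9 = 333.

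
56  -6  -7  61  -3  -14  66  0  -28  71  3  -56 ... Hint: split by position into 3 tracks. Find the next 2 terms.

76, 6

Split by position mod 3 into 3 tracks.
Track A: 56, 61, 66, 71 (arithmetic with common difference +5).
Track B: -6, -3, 0, 3 (arithmetic with common difference +3).
Track C: -7, -14, -28, -56 (geometric, ×2 each step).
The 13th slot belongs to track A; its 5th term is 76.
Position 14 → track B, term 5 = 6.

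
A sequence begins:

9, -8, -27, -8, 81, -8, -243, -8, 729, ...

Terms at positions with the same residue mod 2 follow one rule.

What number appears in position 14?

Positions 1, 3, 5, … form one subsequence and positions 2, 4, 6, … form another.
Track A: 9, -27, 81, -243, 729. Multiplying by -3 each time.
Track B: -8, -8, -8, -8. Always -8.
The 14th slot belongs to track B; its 7th term is -8.

-8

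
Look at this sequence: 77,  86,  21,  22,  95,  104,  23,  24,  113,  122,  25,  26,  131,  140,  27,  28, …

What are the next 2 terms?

149, 158

Reading positions in blocks of 4 reveals the pattern AABB — 2 tracks woven together.
Track A = 77, 86, 95, 104, 113, 122, 131, 140: arithmetic, step +9.
Track B = 21, 22, 23, 24, 25, 26, 27, 28: linear: a_n = 20 + n.
Term 17 comes from track A (its 9th entry): 149.
Position 18 falls in track A as its term 10, giving 158.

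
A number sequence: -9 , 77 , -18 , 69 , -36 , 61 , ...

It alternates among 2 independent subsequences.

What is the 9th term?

-144

Taking every 2nd term gives 2 separate tracks.
Stream A = -9, -18, -36: multiplying by 2 each time.
Stream B = 77, 69, 61: subtracting 8 each time.
Term 9 comes from stream A (its 5th entry): -144.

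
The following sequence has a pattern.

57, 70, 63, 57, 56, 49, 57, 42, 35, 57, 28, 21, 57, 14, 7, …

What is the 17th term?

The slot pattern repeats as ABB (period 3), so there are 2 interleaved tracks.
Track A: 57, 57, 57, 57, 57 — the constant sequence 57.
Track B: 70, 63, 56, 49, 42, 35, 28, 21, 14, 7 — linear: a_n = 77 − 7·n.
The 17th slot belongs to track B; its 11th term is 0.

0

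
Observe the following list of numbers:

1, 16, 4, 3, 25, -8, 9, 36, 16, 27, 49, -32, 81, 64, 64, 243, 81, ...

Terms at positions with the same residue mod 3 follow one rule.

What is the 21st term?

Split by position mod 3 into 3 tracks.
Subsequence A: 1, 3, 9, 27, 81, 243. Powers of 3.
Subsequence B: 16, 25, 36, 49, 64, 81. The squares 4², 5², 6², ….
Subsequence C: 4, -8, 16, -32, 64. Multiplying by -2 each time.
The 21st slot belongs to subsequence C; its 7th term is 256.

256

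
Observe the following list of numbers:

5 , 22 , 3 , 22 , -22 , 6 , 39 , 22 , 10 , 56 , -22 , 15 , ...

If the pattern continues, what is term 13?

73

Split by position mod 3: positions 1, 4, 7, … form one track, and each other residue class forms its own.
Track A = 5, 22, 39, 56: linear: a_n = -12 + 17·n.
Track B = 22, -22, 22, -22: oscillating between 22 and -22.
Track C = 3, 6, 10, 15: triangular numbers n(n+1)/2 for n = 2, 3, ….
Term 13 comes from track A (its 5th entry): 73.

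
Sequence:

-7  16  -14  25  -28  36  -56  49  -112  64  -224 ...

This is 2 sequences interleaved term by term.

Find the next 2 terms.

81, -448

Taking every 2nd term gives 2 separate tracks.
Stream A = -7, -14, -28, -56, -112, -224: geometric with ratio 2.
Stream B = 16, 25, 36, 49, 64: consecutive squares n² from n = 4.
Position 12 → stream B, term 6 = 81.
The 13th slot belongs to stream A; its 7th term is -448.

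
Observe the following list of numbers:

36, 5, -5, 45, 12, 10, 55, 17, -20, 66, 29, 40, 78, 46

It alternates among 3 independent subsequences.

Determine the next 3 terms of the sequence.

-80, 91, 75

Taking every 3rd term gives 3 separate tracks.
Track A: 36, 45, 55, 66, 78 — triangular numbers n(n+1)/2 for n = 8, 9, ….
Track B: 5, 12, 17, 29, 46 — Fibonacci-style (each term is the sum of the two before it).
Track C: -5, 10, -20, 40 — a geometric progression (common ratio -2).
Term 15 comes from track C (its 5th entry): -80.
Term 16 comes from track A (its 6th entry): 91.
Position 17 → track B, term 6 = 75.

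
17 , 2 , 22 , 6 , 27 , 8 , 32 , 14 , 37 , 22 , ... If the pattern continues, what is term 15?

52

Positions 1, 3, 5, … form one subsequence and positions 2, 4, 6, … form another.
Track A = 17, 22, 27, 32, 37: adding 5 each time.
Track B = 2, 6, 8, 14, 22: each term equals the sum of the previous two.
Position 15 → track A, term 8 = 52.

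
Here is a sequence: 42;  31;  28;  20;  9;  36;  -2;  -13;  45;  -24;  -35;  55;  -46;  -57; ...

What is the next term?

The slot pattern repeats as AAB (period 3), so there are 2 interleaved tracks.
Track A: 42, 31, 20, 9, -2, -13, -24, -35, -46, -57. Linear: a_n = 53 − 11·n.
Track B: 28, 36, 45, 55. Triangular numbers starting at T_7.
Position 15 falls in track B as its term 5, giving 66.

66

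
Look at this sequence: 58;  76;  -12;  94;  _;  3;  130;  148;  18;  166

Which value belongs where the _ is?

112

The slot pattern repeats as AAB (period 3), so there are 2 interleaved tracks.
Track A is 58, 76, 94, ?, 130, 148, 166, which is arithmetic with common difference +18.
Track B is -12, 3, 18, which is arithmetic with common difference +15.
Track A's pattern makes the blank 112.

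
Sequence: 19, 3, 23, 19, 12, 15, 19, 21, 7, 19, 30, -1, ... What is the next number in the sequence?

19

Read the sequence 3 terms at a time; column i is its own pattern.
Track A: 19, 19, 19, 19. Always 19.
Track B: 3, 12, 21, 30. Linear: a_n = -6 + 9·n.
Track C: 23, 15, 7, -1. Arithmetic with common difference −8.
Term 13 comes from track A (its 5th entry): 19.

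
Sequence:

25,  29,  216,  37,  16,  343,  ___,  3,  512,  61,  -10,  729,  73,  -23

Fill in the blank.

49

Split by position mod 3: positions 1, 4, 7, … form one track, and each other residue class forms its own.
Stream A = 25, 37, ?, 61, 73: adding 12 each time.
Stream B = 29, 16, 3, -10, -23: arithmetic, step −13.
Stream C = 216, 343, 512, 729: the cubes 6³, 7³, 8³, ….
Filling stream A at index 3 by its rule yields 49.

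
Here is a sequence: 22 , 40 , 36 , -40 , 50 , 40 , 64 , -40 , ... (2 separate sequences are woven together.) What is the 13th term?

106

Positions 1, 3, 5, … form one subsequence and positions 2, 4, 6, … form another.
Stream A = 22, 36, 50, 64: arithmetic, step +14.
Stream B = 40, -40, 40, -40: oscillating between 40 and -40.
Position 13 → stream A, term 7 = 106.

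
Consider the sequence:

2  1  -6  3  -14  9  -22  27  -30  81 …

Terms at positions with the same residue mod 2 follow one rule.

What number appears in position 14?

Taking every 2nd term gives 2 separate tracks.
Track A: 2, -6, -14, -22, -30 — subtracting 8 each time.
Track B: 1, 3, 9, 27, 81 — successive powers of 3.
Position 14 → track B, term 7 = 729.

729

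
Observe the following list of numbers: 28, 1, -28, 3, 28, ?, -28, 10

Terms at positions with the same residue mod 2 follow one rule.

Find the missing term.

Odd-indexed and even-indexed terms follow separate rules.
Track A is 28, -28, 28, -28, which is alternating ±28.
Track B is 1, 3, ?, 10, which is the triangular numbers T_1, T_2, ….
Track B's pattern makes the blank 6.

6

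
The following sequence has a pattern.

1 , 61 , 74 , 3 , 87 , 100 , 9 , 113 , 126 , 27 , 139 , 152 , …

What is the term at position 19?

729

Positions follow the repeating pattern ABB; grouping by letter gives 2 tracks.
Track A = 1, 3, 9, 27: geometric, ×3 each step.
Track B = 61, 74, 87, 100, 113, 126, 139, 152: arithmetic with common difference +13.
Position 19 falls in track A as its term 7, giving 729.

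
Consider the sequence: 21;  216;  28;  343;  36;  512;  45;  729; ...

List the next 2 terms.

Split by position mod 2 into 2 tracks.
Track A: 21, 28, 36, 45. Triangular numbers n(n+1)/2 for n = 6, 7, ….
Track B: 216, 343, 512, 729. Consecutive cubes n³ from n = 6.
Position 9 falls in track A as its term 5, giving 55.
Position 10 → track B, term 5 = 1000.

55, 1000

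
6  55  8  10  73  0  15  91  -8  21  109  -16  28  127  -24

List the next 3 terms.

Read the sequence 3 terms at a time; column i is its own pattern.
Track A: 6, 10, 15, 21, 28. The triangular numbers T_3, T_4, ….
Track B: 55, 73, 91, 109, 127. Arithmetic with common difference +18.
Track C: 8, 0, -8, -16, -24. Arithmetic with common difference −8.
The 16th slot belongs to track A; its 6th term is 36.
The 17th slot belongs to track B; its 6th term is 145.
Position 18 → track C, term 6 = -32.

36, 145, -32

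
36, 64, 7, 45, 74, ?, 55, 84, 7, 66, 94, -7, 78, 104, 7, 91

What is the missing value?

-7

Read the sequence 3 terms at a time; column i is its own pattern.
Track A: 36, 45, 55, 66, 78, 91. Triangular numbers n(n+1)/2 for n = 8, 9, ….
Track B: 64, 74, 84, 94, 104. Arithmetic, step +10.
Track C: 7, ?, 7, -7, 7. Oscillating between 7 and -7.
Track C's pattern makes the blank -7.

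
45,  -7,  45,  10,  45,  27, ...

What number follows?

Positions 1, 3, 5, … form one subsequence and positions 2, 4, 6, … form another.
Track A: 45, 45, 45 (the constant sequence 45).
Track B: -7, 10, 27 (arithmetic, step +17).
Term 7 comes from track A (its 4th entry): 45.

45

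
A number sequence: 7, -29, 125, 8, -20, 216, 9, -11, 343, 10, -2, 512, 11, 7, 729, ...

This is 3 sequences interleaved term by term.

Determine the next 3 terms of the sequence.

Split by position mod 3 into 3 tracks.
Stream A is 7, 8, 9, 10, 11, which is adding 1 each time.
Stream B is -29, -20, -11, -2, 7, which is linear: a_n = -38 + 9·n.
Stream C is 125, 216, 343, 512, 729, which is the cubes 5³, 6³, 7³, ….
Term 16 comes from stream A (its 6th entry): 12.
Position 17 → stream B, term 6 = 16.
Term 18 comes from stream C (its 6th entry): 1000.

12, 16, 1000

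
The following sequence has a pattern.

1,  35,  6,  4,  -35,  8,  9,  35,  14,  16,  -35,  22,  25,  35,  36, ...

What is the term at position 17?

Taking every 3rd term gives 3 separate tracks.
Track A: 1, 4, 9, 16, 25. Consecutive squares n² from n = 1.
Track B: 35, -35, 35, -35, 35. Alternating ±35.
Track C: 6, 8, 14, 22, 36. Fibonacci-style (each term is the sum of the two before it).
Position 17 → track B, term 6 = -35.

-35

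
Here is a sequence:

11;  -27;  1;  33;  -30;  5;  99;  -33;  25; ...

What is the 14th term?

Read the sequence 3 terms at a time; column i is its own pattern.
Stream A: 11, 33, 99 — geometric with ratio 3.
Stream B: -27, -30, -33 — linear: a_n = -24 − 3·n.
Stream C: 1, 5, 25 — powers of 5.
Position 14 → stream B, term 5 = -39.

-39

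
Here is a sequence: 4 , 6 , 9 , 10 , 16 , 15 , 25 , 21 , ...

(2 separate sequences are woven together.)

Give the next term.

Split by position mod 2 into 2 tracks.
Track A: 4, 9, 16, 25 — perfect squares starting at 2².
Track B: 6, 10, 15, 21 — triangular numbers starting at T_3.
Position 9 falls in track A as its term 5, giving 36.

36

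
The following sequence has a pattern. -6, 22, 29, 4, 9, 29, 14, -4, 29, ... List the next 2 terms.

24, -17

Taking every 3rd term gives 3 separate tracks.
Stream A: -6, 4, 14 (arithmetic, step +10).
Stream B: 22, 9, -4 (subtracting 13 each time).
Stream C: 29, 29, 29 (always 29).
The 10th slot belongs to stream A; its 4th term is 24.
Term 11 comes from stream B (its 4th entry): -17.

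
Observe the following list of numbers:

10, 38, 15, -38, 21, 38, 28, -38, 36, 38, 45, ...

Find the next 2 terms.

-38, 55

Split by position mod 2 into 2 tracks.
Subsequence A is 10, 15, 21, 28, 36, 45, which is triangular numbers starting at T_4.
Subsequence B is 38, -38, 38, -38, 38, which is oscillating between 38 and -38.
Position 12 falls in subsequence B as its term 6, giving -38.
Position 13 falls in subsequence A as its term 7, giving 55.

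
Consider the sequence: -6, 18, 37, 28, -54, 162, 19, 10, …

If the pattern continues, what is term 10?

Reading positions in blocks of 4 reveals the pattern AABB — 2 tracks woven together.
Subsequence A: -6, 18, -54, 162 — multiplying by -3 each time.
Subsequence B: 37, 28, 19, 10 — linear: a_n = 46 − 9·n.
Position 10 falls in subsequence A as its term 6, giving 1458.

1458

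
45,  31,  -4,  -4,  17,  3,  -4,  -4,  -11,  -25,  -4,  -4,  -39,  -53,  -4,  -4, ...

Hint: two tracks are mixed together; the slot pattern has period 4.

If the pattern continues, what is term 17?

Reading positions in blocks of 4 reveals the pattern AABB — 2 tracks woven together.
Subsequence A: 45, 31, 17, 3, -11, -25, -39, -53 — subtracting 14 each time.
Subsequence B: -4, -4, -4, -4, -4, -4, -4, -4 — the constant sequence -4.
Position 17 falls in subsequence A as its term 9, giving -67.

-67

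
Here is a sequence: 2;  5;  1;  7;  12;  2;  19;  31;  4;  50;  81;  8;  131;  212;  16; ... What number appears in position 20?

1453

Reading positions in blocks of 3 reveals the pattern AAB — 2 tracks woven together.
Subsequence A: 2, 5, 7, 12, 19, 31, 50, 81, 131, 212. Fibonacci-style (each term is the sum of the two before it).
Subsequence B: 1, 2, 4, 8, 16. Powers of 2.
Position 20 → subsequence A, term 14 = 1453.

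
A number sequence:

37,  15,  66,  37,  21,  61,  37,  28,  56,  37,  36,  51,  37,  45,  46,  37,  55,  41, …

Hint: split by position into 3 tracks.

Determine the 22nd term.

Split by position mod 3 into 3 tracks.
Stream A: 37, 37, 37, 37, 37, 37 — constant 37.
Stream B: 15, 21, 28, 36, 45, 55 — the triangular numbers T_5, T_6, ….
Stream C: 66, 61, 56, 51, 46, 41 — linear: a_n = 71 − 5·n.
Term 22 comes from stream A (its 8th entry): 37.

37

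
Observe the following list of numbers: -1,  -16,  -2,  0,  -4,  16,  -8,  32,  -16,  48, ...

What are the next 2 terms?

Positions 1, 3, 5, … form one subsequence and positions 2, 4, 6, … form another.
Subsequence A = -1, -2, -4, -8, -16: multiplying by 2 each time.
Subsequence B = -16, 0, 16, 32, 48: adding 16 each time.
The 11th slot belongs to subsequence A; its 6th term is -32.
Term 12 comes from subsequence B (its 6th entry): 64.

-32, 64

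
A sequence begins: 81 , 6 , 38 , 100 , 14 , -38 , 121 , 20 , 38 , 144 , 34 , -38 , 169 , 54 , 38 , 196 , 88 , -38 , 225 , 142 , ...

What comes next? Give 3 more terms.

38, 256, 230

Split by position mod 3 into 3 tracks.
Subsequence A = 81, 100, 121, 144, 169, 196, 225: the squares 9², 10², 11², ….
Subsequence B = 6, 14, 20, 34, 54, 88, 142: Fibonacci-style (each term is the sum of the two before it).
Subsequence C = 38, -38, 38, -38, 38, -38: oscillating between 38 and -38.
Position 21 → subsequence C, term 7 = 38.
Term 22 comes from subsequence A (its 8th entry): 256.
Position 23 → subsequence B, term 8 = 230.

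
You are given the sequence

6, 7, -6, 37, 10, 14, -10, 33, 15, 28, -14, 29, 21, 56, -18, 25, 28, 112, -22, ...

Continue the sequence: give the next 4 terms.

Read the sequence 4 terms at a time; column i is its own pattern.
Track A: 6, 10, 15, 21, 28 — the triangular numbers T_3, T_4, ….
Track B: 7, 14, 28, 56, 112 — a geometric progression (common ratio 2).
Track C: -6, -10, -14, -18, -22 — linear: a_n = -2 − 4·n.
Track D: 37, 33, 29, 25 — linear: a_n = 41 − 4·n.
Position 20 → track D, term 5 = 21.
The 21st slot belongs to track A; its 6th term is 36.
Term 22 comes from track B (its 6th entry): 224.
Position 23 → track C, term 6 = -26.

21, 36, 224, -26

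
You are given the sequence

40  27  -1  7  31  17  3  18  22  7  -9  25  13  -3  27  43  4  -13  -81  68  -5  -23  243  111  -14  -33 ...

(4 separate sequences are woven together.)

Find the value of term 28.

179

The terms cycle through 4 interleaved subsequences.
Track A is 40, 31, 22, 13, 4, -5, -14, which is arithmetic, step −9.
Track B is 27, 17, 7, -3, -13, -23, -33, which is arithmetic with common difference −10.
Track C is -1, 3, -9, 27, -81, 243, which is multiplying by -3 each time.
Track D is 7, 18, 25, 43, 68, 111, which is each term equals the sum of the previous two.
Position 28 → track D, term 7 = 179.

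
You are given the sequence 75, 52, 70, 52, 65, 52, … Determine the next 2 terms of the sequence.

60, 52

Split by position mod 2 into 2 tracks.
Track A: 75, 70, 65. Subtracting 5 each time.
Track B: 52, 52, 52. The constant sequence 52.
Position 7 falls in track A as its term 4, giving 60.
The 8th slot belongs to track B; its 4th term is 52.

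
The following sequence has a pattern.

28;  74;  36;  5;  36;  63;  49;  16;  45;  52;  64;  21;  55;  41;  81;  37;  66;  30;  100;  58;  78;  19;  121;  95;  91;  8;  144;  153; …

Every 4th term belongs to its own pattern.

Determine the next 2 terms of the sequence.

105, -3

Read the sequence 4 terms at a time; column i is its own pattern.
Subsequence A = 28, 36, 45, 55, 66, 78, 91: triangular numbers starting at T_7.
Subsequence B = 74, 63, 52, 41, 30, 19, 8: subtracting 11 each time.
Subsequence C = 36, 49, 64, 81, 100, 121, 144: the squares 6², 7², 8², ….
Subsequence D = 5, 16, 21, 37, 58, 95, 153: Fibonacci-style (each term is the sum of the two before it).
The 29th slot belongs to subsequence A; its 8th term is 105.
Position 30 falls in subsequence B as its term 8, giving -3.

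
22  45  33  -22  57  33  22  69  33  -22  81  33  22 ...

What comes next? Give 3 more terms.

Read the sequence 3 terms at a time; column i is its own pattern.
Subsequence A: 22, -22, 22, -22, 22. Alternating ±22.
Subsequence B: 45, 57, 69, 81. Arithmetic, step +12.
Subsequence C: 33, 33, 33, 33. The constant sequence 33.
Position 14 falls in subsequence B as its term 5, giving 93.
Term 15 comes from subsequence C (its 5th entry): 33.
Position 16 falls in subsequence A as its term 6, giving -22.

93, 33, -22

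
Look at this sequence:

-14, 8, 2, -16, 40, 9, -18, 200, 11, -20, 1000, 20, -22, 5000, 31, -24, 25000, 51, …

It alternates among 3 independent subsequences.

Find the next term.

-26

Split by position mod 3: positions 1, 4, 7, … form one track, and each other residue class forms its own.
Track A: -14, -16, -18, -20, -22, -24 (subtracting 2 each time).
Track B: 8, 40, 200, 1000, 5000, 25000 (geometric with ratio 5).
Track C: 2, 9, 11, 20, 31, 51 (Fibonacci-style (each term is the sum of the two before it)).
Position 19 → track A, term 7 = -26.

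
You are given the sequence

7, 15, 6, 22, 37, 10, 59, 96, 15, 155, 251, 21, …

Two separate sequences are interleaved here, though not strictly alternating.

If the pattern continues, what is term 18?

36

Reading positions in blocks of 3 reveals the pattern AAB — 2 tracks woven together.
Stream A: 7, 15, 22, 37, 59, 96, 155, 251 (a Fibonacci-like recurrence a_n = a_{n-1} + a_{n-2}).
Stream B: 6, 10, 15, 21 (the triangular numbers T_3, T_4, …).
Position 18 → stream B, term 6 = 36.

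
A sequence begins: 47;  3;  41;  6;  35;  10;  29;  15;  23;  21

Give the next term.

17

Taking every 2nd term gives 2 separate tracks.
Stream A: 47, 41, 35, 29, 23. Linear: a_n = 53 − 6·n.
Stream B: 3, 6, 10, 15, 21. The triangular numbers T_2, T_3, ….
Position 11 falls in stream A as its term 6, giving 17.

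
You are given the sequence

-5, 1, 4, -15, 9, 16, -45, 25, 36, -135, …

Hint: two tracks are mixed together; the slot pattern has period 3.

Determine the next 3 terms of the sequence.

49, 64, -405

The slot pattern repeats as ABB (period 3), so there are 2 interleaved tracks.
Track A: -5, -15, -45, -135 — a geometric progression (common ratio 3).
Track B: 1, 4, 9, 16, 25, 36 — consecutive squares n² from n = 1.
Position 11 → track B, term 7 = 49.
Term 12 comes from track B (its 8th entry): 64.
The 13th slot belongs to track A; its 5th term is -405.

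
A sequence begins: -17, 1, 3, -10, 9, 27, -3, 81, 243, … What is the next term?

Positions follow the repeating pattern ABB; grouping by letter gives 2 tracks.
Track A: -17, -10, -3 (arithmetic, step +7).
Track B: 1, 3, 9, 27, 81, 243 (geometric with ratio 3).
Position 10 → track A, term 4 = 4.

4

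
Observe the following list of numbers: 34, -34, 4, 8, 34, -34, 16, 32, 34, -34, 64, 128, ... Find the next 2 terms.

Positions follow the repeating pattern AABB; grouping by letter gives 2 tracks.
Track A = 34, -34, 34, -34, 34, -34: the oscillation 34·(−1)^(n+1).
Track B = 4, 8, 16, 32, 64, 128: powers of 2.
Position 13 falls in track A as its term 7, giving 34.
Position 14 falls in track A as its term 8, giving -34.

34, -34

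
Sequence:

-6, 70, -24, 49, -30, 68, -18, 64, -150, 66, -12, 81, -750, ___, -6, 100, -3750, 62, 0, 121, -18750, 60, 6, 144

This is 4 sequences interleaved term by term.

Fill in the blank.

The terms cycle through 4 interleaved subsequences.
Track A is -6, -30, -150, -750, -3750, -18750, which is geometric with ratio 5.
Track B is 70, 68, 66, ?, 62, 60, which is subtracting 2 each time.
Track C is -24, -18, -12, -6, 0, 6, which is arithmetic, step +6.
Track D is 49, 64, 81, 100, 121, 144, which is consecutive squares n² from n = 7.
So the missing entry in track B is 64.

64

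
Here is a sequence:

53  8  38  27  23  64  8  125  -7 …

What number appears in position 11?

-22

Taking every 2nd term gives 2 separate tracks.
Track A is 53, 38, 23, 8, -7, which is arithmetic with common difference −15.
Track B is 8, 27, 64, 125, which is consecutive cubes n³ from n = 2.
Position 11 → track A, term 6 = -22.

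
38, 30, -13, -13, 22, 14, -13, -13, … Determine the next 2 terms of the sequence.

6, -2

The slot pattern repeats as AABB (period 4), so there are 2 interleaved tracks.
Track A: 38, 30, 22, 14 — arithmetic with common difference −8.
Track B: -13, -13, -13, -13 — the constant sequence -13.
The 9th slot belongs to track A; its 5th term is 6.
Position 10 falls in track A as its term 6, giving -2.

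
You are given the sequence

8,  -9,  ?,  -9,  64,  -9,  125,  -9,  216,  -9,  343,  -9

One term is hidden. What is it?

27

Split by position mod 2 into 2 tracks.
Subsequence A = 8, ?, 64, 125, 216, 343: consecutive cubes n³ from n = 2.
Subsequence B = -9, -9, -9, -9, -9, -9: the constant sequence -9.
Subsequence A's pattern makes the blank 27.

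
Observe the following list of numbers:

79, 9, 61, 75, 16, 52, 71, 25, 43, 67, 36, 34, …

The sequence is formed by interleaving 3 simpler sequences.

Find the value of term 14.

49

Split by position mod 3: positions 1, 4, 7, … form one track, and each other residue class forms its own.
Subsequence A: 79, 75, 71, 67 (linear: a_n = 83 − 4·n).
Subsequence B: 9, 16, 25, 36 (perfect squares starting at 3²).
Subsequence C: 61, 52, 43, 34 (arithmetic with common difference −9).
The 14th slot belongs to subsequence B; its 5th term is 49.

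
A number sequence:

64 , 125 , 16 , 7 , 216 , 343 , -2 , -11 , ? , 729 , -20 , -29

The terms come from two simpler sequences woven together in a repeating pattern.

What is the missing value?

Reading positions in blocks of 4 reveals the pattern AABB — 2 tracks woven together.
Track A: 64, 125, 216, 343, ?, 729 — consecutive cubes n³ from n = 4.
Track B: 16, 7, -2, -11, -20, -29 — linear: a_n = 25 − 9·n.
The gap is track A's term 5; the rule gives 512.

512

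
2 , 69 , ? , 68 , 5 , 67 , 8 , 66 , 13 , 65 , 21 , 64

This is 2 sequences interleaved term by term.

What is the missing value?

3

Split by position mod 2 into 2 tracks.
Track A: 2, ?, 5, 8, 13, 21. Each term equals the sum of the previous two.
Track B: 69, 68, 67, 66, 65, 64. Arithmetic, step −1.
Track A's pattern makes the blank 3.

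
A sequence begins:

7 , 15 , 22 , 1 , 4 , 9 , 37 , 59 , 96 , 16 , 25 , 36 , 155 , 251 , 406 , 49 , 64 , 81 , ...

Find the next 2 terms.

Reading positions in blocks of 6 reveals the pattern AAABBB — 2 tracks woven together.
Stream A = 7, 15, 22, 37, 59, 96, 155, 251, 406: Fibonacci-style (each term is the sum of the two before it).
Stream B = 1, 4, 9, 16, 25, 36, 49, 64, 81: perfect squares starting at 1².
Term 19 comes from stream A (its 10th entry): 657.
Term 20 comes from stream A (its 11th entry): 1063.

657, 1063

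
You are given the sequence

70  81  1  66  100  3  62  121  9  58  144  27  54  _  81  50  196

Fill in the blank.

169

Read the sequence 3 terms at a time; column i is its own pattern.
Track A: 70, 66, 62, 58, 54, 50 (subtracting 4 each time).
Track B: 81, 100, 121, 144, ?, 196 (the squares 9², 10², 11², …).
Track C: 1, 3, 9, 27, 81 (successive powers of 3).
Track B's pattern makes the blank 169.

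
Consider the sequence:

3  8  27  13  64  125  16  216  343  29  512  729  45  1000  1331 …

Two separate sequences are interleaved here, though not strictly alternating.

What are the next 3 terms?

The slot pattern repeats as ABB (period 3), so there are 2 interleaved tracks.
Track A: 3, 13, 16, 29, 45 (a Fibonacci-like recurrence a_n = a_{n-1} + a_{n-2}).
Track B: 8, 27, 64, 125, 216, 343, 512, 729, 1000, 1331 (perfect cubes starting at 2³).
Position 16 falls in track A as its term 6, giving 74.
Position 17 → track B, term 11 = 1728.
The 18th slot belongs to track B; its 12th term is 2197.

74, 1728, 2197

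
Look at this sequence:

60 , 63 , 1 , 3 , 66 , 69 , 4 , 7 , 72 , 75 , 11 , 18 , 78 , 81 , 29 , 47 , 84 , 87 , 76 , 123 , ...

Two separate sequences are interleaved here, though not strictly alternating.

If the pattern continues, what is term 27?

Reading positions in blocks of 4 reveals the pattern AABB — 2 tracks woven together.
Subsequence A = 60, 63, 66, 69, 72, 75, 78, 81, 84, 87: adding 3 each time.
Subsequence B = 1, 3, 4, 7, 11, 18, 29, 47, 76, 123: each term equals the sum of the previous two.
The 27th slot belongs to subsequence B; its 13th term is 521.

521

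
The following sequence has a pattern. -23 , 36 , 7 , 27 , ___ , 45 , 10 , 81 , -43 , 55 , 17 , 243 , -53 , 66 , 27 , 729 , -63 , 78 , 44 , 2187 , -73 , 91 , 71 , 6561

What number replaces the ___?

Split by position mod 4: positions 1, 5, 9, … form one track, and each other residue class forms its own.
Subsequence A: -23, ?, -43, -53, -63, -73 (arithmetic, step −10).
Subsequence B: 36, 45, 55, 66, 78, 91 (triangular numbers n(n+1)/2 for n = 8, 9, …).
Subsequence C: 7, 10, 17, 27, 44, 71 (a Fibonacci-like recurrence a_n = a_{n-1} + a_{n-2}).
Subsequence D: 27, 81, 243, 729, 2187, 6561 (powers of 3).
The gap is subsequence A's term 2; the rule gives -33.

-33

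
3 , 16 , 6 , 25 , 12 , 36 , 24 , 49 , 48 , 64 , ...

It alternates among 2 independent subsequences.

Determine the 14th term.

100

Positions 1, 3, 5, … form one subsequence and positions 2, 4, 6, … form another.
Track A: 3, 6, 12, 24, 48 — geometric with ratio 2.
Track B: 16, 25, 36, 49, 64 — the squares 4², 5², 6², ….
Term 14 comes from track B (its 7th entry): 100.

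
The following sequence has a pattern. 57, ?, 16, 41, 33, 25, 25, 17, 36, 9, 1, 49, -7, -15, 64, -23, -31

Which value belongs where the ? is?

Reading positions in blocks of 3 reveals the pattern AAB — 2 tracks woven together.
Track A = 57, ?, 41, 33, 25, 17, 9, 1, -7, -15, -23, -31: arithmetic with common difference −8.
Track B = 16, 25, 36, 49, 64: perfect squares starting at 4².
So the missing entry in track A is 49.

49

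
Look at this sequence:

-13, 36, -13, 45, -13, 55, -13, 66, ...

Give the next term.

Odd-indexed and even-indexed terms follow separate rules.
Stream A = -13, -13, -13, -13: the constant sequence -13.
Stream B = 36, 45, 55, 66: triangular numbers n(n+1)/2 for n = 8, 9, ….
Term 9 comes from stream A (its 5th entry): -13.

-13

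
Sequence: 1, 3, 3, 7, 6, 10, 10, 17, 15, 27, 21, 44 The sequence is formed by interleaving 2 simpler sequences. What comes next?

28

Split by position mod 2 into 2 tracks.
Track A = 1, 3, 6, 10, 15, 21: triangular numbers starting at T_1.
Track B = 3, 7, 10, 17, 27, 44: a Fibonacci-like recurrence a_n = a_{n-1} + a_{n-2}.
Position 13 → track A, term 7 = 28.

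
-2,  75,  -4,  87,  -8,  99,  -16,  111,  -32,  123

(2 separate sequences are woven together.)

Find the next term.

Odd-indexed and even-indexed terms follow separate rules.
Stream A: -2, -4, -8, -16, -32 — geometric with ratio 2.
Stream B: 75, 87, 99, 111, 123 — arithmetic with common difference +12.
Term 11 comes from stream A (its 6th entry): -64.

-64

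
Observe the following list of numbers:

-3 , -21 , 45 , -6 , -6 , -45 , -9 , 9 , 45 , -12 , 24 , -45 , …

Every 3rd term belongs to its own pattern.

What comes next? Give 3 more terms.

Taking every 3rd term gives 3 separate tracks.
Stream A: -3, -6, -9, -12. Arithmetic with common difference −3.
Stream B: -21, -6, 9, 24. Adding 15 each time.
Stream C: 45, -45, 45, -45. The oscillation 45·(−1)^(n+1).
Term 13 comes from stream A (its 5th entry): -15.
The 14th slot belongs to stream B; its 5th term is 39.
Term 15 comes from stream C (its 5th entry): 45.

-15, 39, 45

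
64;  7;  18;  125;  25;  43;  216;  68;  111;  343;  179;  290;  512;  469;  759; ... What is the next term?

729

The slot pattern repeats as ABB (period 3), so there are 2 interleaved tracks.
Track A = 64, 125, 216, 343, 512: perfect cubes starting at 4³.
Track B = 7, 18, 25, 43, 68, 111, 179, 290, 469, 759: Fibonacci-style (each term is the sum of the two before it).
Term 16 comes from track A (its 6th entry): 729.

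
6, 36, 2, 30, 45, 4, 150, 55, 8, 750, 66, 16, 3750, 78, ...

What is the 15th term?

Split by position mod 3: positions 1, 4, 7, … form one track, and each other residue class forms its own.
Track A: 6, 30, 150, 750, 3750. Geometric with ratio 5.
Track B: 36, 45, 55, 66, 78. Triangular numbers starting at T_8.
Track C: 2, 4, 8, 16. Powers of 2.
Term 15 comes from track C (its 5th entry): 32.

32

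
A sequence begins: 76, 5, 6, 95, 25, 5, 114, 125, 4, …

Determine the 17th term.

Split by position mod 3: positions 1, 4, 7, … form one track, and each other residue class forms its own.
Track A = 76, 95, 114: arithmetic with common difference +19.
Track B = 5, 25, 125: successive powers of 5.
Track C = 6, 5, 4: arithmetic, step −1.
Position 17 → track B, term 6 = 15625.

15625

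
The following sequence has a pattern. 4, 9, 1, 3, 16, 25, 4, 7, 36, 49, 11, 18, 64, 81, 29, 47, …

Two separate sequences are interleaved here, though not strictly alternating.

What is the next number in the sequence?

100

The slot pattern repeats as AABB (period 4), so there are 2 interleaved tracks.
Track A: 4, 9, 16, 25, 36, 49, 64, 81 (consecutive squares n² from n = 2).
Track B: 1, 3, 4, 7, 11, 18, 29, 47 (a Fibonacci-like recurrence a_n = a_{n-1} + a_{n-2}).
Term 17 comes from track A (its 9th entry): 100.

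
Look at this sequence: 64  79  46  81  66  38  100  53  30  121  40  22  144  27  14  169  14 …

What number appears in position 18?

6

Split by position mod 3: positions 1, 4, 7, … form one track, and each other residue class forms its own.
Track A: 64, 81, 100, 121, 144, 169. The squares 8², 9², 10², ….
Track B: 79, 66, 53, 40, 27, 14. Linear: a_n = 92 − 13·n.
Track C: 46, 38, 30, 22, 14. Subtracting 8 each time.
Term 18 comes from track C (its 6th entry): 6.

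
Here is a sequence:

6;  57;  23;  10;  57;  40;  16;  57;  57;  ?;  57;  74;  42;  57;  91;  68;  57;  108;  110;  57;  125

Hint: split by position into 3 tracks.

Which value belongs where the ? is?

Taking every 3rd term gives 3 separate tracks.
Stream A: 6, 10, 16, ?, 42, 68, 110 — each term equals the sum of the previous two.
Stream B: 57, 57, 57, 57, 57, 57, 57 — always 57.
Stream C: 23, 40, 57, 74, 91, 108, 125 — linear: a_n = 6 + 17·n.
Filling stream A at index 4 by its rule yields 26.

26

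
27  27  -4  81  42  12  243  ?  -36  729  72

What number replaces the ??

Taking every 3rd term gives 3 separate tracks.
Stream A: 27, 81, 243, 729 — successive powers of 3.
Stream B: 27, 42, ?, 72 — linear: a_n = 12 + 15·n.
Stream C: -4, 12, -36 — geometric with ratio -3.
Stream B's pattern makes the blank 57.

57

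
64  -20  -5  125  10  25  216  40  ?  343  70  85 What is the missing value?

55

The slot pattern repeats as ABB (period 3), so there are 2 interleaved tracks.
Stream A: 64, 125, 216, 343 (the cubes 4³, 5³, 6³, …).
Stream B: -20, -5, 10, 25, 40, ?, 70, 85 (arithmetic, step +15).
So the missing entry in stream B is 55.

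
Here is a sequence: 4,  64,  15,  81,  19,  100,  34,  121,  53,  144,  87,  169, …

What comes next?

Split by position mod 2 into 2 tracks.
Subsequence A: 4, 15, 19, 34, 53, 87 (Fibonacci-style (each term is the sum of the two before it)).
Subsequence B: 64, 81, 100, 121, 144, 169 (consecutive squares n² from n = 8).
The 13th slot belongs to subsequence A; its 7th term is 140.

140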